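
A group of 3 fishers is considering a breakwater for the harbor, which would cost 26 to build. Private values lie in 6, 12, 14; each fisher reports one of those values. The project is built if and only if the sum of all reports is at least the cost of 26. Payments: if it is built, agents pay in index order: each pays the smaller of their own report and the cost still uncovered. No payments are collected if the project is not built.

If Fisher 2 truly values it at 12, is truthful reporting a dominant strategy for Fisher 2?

Consider the case where Fisher 1 reports 6 and Fisher 3 reports 14.
Truthful report 12: project built, pays 12, utility 12 - 12 = 0.
Report 6 instead: project built, pays 6, utility 12 - 6 = 6.
Since 6 > 0, reporting 6 is strictly better here, so truthful reporting is not dominant.

No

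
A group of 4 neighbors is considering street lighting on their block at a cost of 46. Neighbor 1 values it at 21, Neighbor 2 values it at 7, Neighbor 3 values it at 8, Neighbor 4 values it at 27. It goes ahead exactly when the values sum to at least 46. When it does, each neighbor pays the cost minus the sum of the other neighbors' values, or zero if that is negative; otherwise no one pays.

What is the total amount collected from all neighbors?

14

Total value 63 ≥ cost 46, so it is built.
Neighbor 1: others sum to 42; max(0, 46 - 42) = 4.
Neighbor 2: others sum to 56; max(0, 46 - 56) = 0.
Neighbor 3: others sum to 55; max(0, 46 - 55) = 0.
Neighbor 4: others sum to 36; max(0, 46 - 36) = 10.
Total collected = 4 + 0 + 0 + 10 = 14.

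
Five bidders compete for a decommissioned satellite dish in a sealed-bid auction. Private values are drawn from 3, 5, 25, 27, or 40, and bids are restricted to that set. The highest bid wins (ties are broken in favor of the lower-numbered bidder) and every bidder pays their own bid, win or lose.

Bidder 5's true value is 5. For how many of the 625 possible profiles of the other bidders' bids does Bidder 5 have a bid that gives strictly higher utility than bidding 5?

624

Others bid (3, 3, 3, 5): truth gives -5; bid 3 gives -3 > -5. Violating.
Others bid (3, 3, 3, 25): truth gives -5; bid 3 gives -3 > -5. Violating.
Others bid (3, 3, 3, 27): truth gives -5; bid 3 gives -3 > -5. Violating.
Others bid (3, 3, 3, 40): truth gives -5; bid 3 gives -3 > -5. Violating.
Others bid (3, 3, 3, 3): truth gives 0; no alternative beats it.
(Checking all 625 profiles: 624 have a profitable deviation, 1 does not.)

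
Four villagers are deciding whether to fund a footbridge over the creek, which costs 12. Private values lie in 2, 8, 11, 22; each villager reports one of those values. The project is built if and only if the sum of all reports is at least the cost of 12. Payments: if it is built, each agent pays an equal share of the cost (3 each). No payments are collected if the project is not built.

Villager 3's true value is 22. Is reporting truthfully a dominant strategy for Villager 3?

Yes

Check each profile of the others' reports and compare truth against every alternative report.
Others report (2, 2, 2): truth gives 19, best alternative gives 19.
Others report (2, 2, 8): truth gives 19, best alternative gives 19.
Others report (2, 2, 11): truth gives 19, best alternative gives 19.
Others report (2, 2, 22): truth gives 19, best alternative gives 19.
Others report (2, 8, 2): truth gives 19, best alternative gives 19.
Others report (2, 8, 8): truth gives 19, best alternative gives 19.
(Remaining 58 profiles checked similarly; truth is weakly best in each.)
In every case the truthful report is at least as good as any alternative, so it is a dominant strategy.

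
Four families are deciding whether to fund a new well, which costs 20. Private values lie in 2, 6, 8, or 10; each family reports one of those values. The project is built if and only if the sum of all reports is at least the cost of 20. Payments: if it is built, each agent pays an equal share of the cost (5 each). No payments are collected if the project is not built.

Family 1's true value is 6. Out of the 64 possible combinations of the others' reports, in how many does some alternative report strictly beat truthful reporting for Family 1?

6

Others report (2, 2, 6): truth gives 0; report 10 gives 1 > 0. Violating.
Others report (2, 2, 8): truth gives 0; report 8 gives 1 > 0. Violating.
Others report (2, 6, 2): truth gives 0; report 10 gives 1 > 0. Violating.
Others report (2, 8, 2): truth gives 0; report 8 gives 1 > 0. Violating.
Others report (2, 2, 2): truth gives 0; no alternative beats it.
Others report (2, 2, 10): truth gives 1; no alternative beats it.
(Checking all 64 profiles: 6 have a profitable deviation, 58 do not.)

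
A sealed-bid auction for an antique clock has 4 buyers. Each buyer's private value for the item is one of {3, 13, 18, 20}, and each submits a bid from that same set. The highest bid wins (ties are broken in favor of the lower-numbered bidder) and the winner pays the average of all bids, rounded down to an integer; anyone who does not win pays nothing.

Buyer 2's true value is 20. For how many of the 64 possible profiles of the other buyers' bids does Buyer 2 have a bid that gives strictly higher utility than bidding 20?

11

Others bid (3, 3, 3): truth gives 13; bid 13 gives 15 > 13. Violating.
Others bid (3, 3, 13): truth gives 11; bid 13 gives 12 > 11. Violating.
Others bid (3, 3, 18): truth gives 9; bid 18 gives 10 > 9. Violating.
Others bid (3, 13, 3): truth gives 11; bid 13 gives 12 > 11. Violating.
Others bid (3, 3, 20): truth gives 9; no alternative beats it.
Others bid (3, 13, 18): truth gives 7; no alternative beats it.
(Checking all 64 profiles: 11 have a profitable deviation, 53 do not.)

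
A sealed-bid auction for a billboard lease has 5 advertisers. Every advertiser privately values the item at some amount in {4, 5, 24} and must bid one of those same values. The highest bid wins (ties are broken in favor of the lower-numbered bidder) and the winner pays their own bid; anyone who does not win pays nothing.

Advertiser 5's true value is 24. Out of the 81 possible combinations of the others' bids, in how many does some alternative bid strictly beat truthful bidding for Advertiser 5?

1

Others bid (4, 4, 4, 4): truth gives 0; bid 5 gives 19 > 0. Violating.
Others bid (4, 4, 4, 5): truth gives 0; no alternative beats it.
Others bid (4, 4, 4, 24): truth gives 0; no alternative beats it.
(Checking all 81 profiles: 1 has a profitable deviation, 80 do not.)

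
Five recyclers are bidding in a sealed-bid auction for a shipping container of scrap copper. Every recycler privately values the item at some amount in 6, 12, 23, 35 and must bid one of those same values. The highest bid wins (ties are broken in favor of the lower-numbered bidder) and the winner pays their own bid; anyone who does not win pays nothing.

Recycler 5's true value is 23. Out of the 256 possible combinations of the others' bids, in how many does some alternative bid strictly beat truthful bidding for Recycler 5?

1

Others bid (6, 6, 6, 6): truth gives 0; bid 12 gives 11 > 0. Violating.
Others bid (6, 6, 6, 12): truth gives 0; no alternative beats it.
Others bid (6, 6, 6, 23): truth gives 0; no alternative beats it.
(Checking all 256 profiles: 1 has a profitable deviation, 255 do not.)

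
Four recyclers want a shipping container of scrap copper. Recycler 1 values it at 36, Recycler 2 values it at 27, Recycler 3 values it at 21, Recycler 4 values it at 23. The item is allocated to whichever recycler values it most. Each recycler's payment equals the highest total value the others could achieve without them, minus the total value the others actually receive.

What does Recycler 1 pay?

27

Recycler 1 has the highest value and receives the item.
Without Recycler 1, the item would go to the next-highest value, 27, so the others could achieve 27.
With Recycler 1 present and winning, the others receive nothing, so their total is 0.
Payment = 27 - 0 = 27.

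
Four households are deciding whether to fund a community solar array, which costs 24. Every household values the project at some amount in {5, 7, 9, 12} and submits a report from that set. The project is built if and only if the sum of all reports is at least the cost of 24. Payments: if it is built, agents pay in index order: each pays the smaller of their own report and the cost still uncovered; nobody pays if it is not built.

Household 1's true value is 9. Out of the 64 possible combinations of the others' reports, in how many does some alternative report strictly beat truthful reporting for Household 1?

Others report (5, 5, 7): truth gives 0; report 7 gives 2 > 0. Violating.
Others report (5, 5, 9): truth gives 0; report 5 gives 4 > 0. Violating.
Others report (5, 5, 12): truth gives 0; report 5 gives 4 > 0. Violating.
Others report (5, 7, 5): truth gives 0; report 7 gives 2 > 0. Violating.
Others report (5, 5, 5): truth gives 0; no alternative beats it.
(Checking all 64 profiles: 63 have a profitable deviation, 1 does not.)

63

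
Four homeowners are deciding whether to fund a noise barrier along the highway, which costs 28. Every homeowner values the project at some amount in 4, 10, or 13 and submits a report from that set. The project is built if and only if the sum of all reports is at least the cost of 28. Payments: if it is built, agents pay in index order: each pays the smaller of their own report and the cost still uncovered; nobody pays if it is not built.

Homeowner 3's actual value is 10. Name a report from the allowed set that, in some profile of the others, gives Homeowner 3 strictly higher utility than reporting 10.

4

Suppose Homeowner 1 reports 4, Homeowner 2 reports 10 and Homeowner 4 reports 10.
Report 10: project built, pays 10, utility 10 - 10 = 0.
Report 4: project built, pays 4, utility 10 - 4 = 6.
So reporting 4 beats truth here (6 > 0).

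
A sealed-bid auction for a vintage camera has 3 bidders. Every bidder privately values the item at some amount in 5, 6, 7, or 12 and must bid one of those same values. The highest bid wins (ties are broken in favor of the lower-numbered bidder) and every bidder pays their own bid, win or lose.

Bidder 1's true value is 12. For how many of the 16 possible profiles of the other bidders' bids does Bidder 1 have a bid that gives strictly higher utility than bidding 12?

9

Others bid (5, 5): truth gives 0; bid 5 gives 7 > 0. Violating.
Others bid (5, 6): truth gives 0; bid 6 gives 6 > 0. Violating.
Others bid (5, 7): truth gives 0; bid 7 gives 5 > 0. Violating.
Others bid (6, 5): truth gives 0; bid 6 gives 6 > 0. Violating.
Others bid (5, 12): truth gives 0; no alternative beats it.
Others bid (6, 12): truth gives 0; no alternative beats it.
(Checking all 16 profiles: 9 have a profitable deviation, 7 do not.)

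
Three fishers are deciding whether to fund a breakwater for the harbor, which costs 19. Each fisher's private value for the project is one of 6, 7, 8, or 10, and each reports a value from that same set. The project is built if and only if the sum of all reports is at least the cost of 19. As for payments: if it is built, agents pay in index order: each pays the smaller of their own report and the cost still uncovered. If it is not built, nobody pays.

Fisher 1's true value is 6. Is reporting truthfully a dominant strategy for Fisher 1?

Check each profile of the others' reports and compare truth against every alternative report.
Others report (6, 6): truth gives 0, best alternative gives -1.
Others report (6, 7): truth gives 0, best alternative gives -1.
Others report (6, 8): truth gives 0, best alternative gives -1.
Others report (6, 10): truth gives 0, best alternative gives -1.
Others report (7, 6): truth gives 0, best alternative gives -1.
Others report (7, 7): truth gives 0, best alternative gives -1.
(Remaining 10 profiles checked similarly; truth is weakly best in each.)
In every case the truthful report is at least as good as any alternative, so it is a dominant strategy.

Yes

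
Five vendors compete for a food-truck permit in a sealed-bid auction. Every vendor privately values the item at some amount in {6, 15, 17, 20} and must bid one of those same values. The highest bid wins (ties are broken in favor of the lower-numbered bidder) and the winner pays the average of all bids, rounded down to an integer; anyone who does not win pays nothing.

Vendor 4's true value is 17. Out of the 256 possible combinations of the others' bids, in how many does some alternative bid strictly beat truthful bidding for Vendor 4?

73

Others bid (6, 6, 6, 6): truth gives 9; bid 15 gives 10 > 9. Violating.
Others bid (6, 6, 6, 15): truth gives 7; bid 15 gives 8 > 7. Violating.
Others bid (6, 6, 6, 20): truth gives 0; bid 20 gives 6 > 0. Violating.
Others bid (6, 6, 15, 20): truth gives 0; bid 20 gives 4 > 0. Violating.
Others bid (6, 6, 6, 17): truth gives 7; no alternative beats it.
Others bid (6, 6, 15, 6): truth gives 7; no alternative beats it.
(Checking all 256 profiles: 73 have a profitable deviation, 183 do not.)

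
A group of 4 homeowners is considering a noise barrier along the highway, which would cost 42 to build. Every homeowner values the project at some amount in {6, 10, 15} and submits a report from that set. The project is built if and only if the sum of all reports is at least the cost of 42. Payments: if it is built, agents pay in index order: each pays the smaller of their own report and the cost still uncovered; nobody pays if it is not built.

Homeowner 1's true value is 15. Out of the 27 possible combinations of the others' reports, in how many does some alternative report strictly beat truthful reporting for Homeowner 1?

10

Others report (6, 15, 15): truth gives 0; report 6 gives 9 > 0. Violating.
Others report (10, 10, 15): truth gives 0; report 10 gives 5 > 0. Violating.
Others report (10, 15, 10): truth gives 0; report 10 gives 5 > 0. Violating.
Others report (10, 15, 15): truth gives 0; report 6 gives 9 > 0. Violating.
Others report (6, 6, 6): truth gives 0; no alternative beats it.
Others report (6, 6, 10): truth gives 0; no alternative beats it.
(Checking all 27 profiles: 10 have a profitable deviation, 17 do not.)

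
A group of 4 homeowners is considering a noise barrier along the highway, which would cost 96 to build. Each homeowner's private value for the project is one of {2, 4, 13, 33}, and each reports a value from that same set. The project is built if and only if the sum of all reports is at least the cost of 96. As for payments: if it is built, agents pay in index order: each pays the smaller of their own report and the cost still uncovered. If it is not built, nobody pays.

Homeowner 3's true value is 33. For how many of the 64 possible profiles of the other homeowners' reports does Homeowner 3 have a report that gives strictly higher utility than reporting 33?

1

Others report (33, 33, 33): truth gives 3; report 2 gives 31 > 3. Violating.
Others report (2, 2, 2): truth gives 0; no alternative beats it.
Others report (2, 2, 4): truth gives 0; no alternative beats it.
(Checking all 64 profiles: 1 has a profitable deviation, 63 do not.)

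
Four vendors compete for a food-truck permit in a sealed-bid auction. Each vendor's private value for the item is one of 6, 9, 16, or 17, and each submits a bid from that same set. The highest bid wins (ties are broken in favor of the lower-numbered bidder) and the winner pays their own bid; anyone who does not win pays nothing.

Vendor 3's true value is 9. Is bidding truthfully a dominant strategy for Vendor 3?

Yes

Check each profile of the others' bids and compare truth against every alternative bid.
Others bid (6, 6, 6): truth gives 0, best alternative gives 0.
Others bid (6, 6, 9): truth gives 0, best alternative gives 0.
Others bid (6, 6, 16): truth gives 0, best alternative gives 0.
Others bid (6, 6, 17): truth gives 0, best alternative gives 0.
Others bid (6, 9, 6): truth gives 0, best alternative gives 0.
Others bid (6, 9, 9): truth gives 0, best alternative gives 0.
(Remaining 58 profiles checked similarly; truth is weakly best in each.)
In every case the truthful bid is at least as good as any alternative, so it is a dominant strategy.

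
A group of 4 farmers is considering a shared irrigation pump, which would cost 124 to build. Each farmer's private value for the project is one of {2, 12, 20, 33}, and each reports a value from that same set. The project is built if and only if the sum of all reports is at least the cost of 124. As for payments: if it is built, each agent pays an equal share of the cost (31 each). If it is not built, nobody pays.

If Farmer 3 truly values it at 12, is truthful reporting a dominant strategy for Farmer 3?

Check each profile of the others' reports and compare truth against every alternative report.
Others report (2, 2, 2): truth gives 0, best alternative gives 0.
Others report (2, 2, 12): truth gives 0, best alternative gives 0.
Others report (2, 2, 20): truth gives 0, best alternative gives 0.
Others report (2, 2, 33): truth gives 0, best alternative gives 0.
Others report (2, 12, 2): truth gives 0, best alternative gives 0.
Others report (2, 12, 12): truth gives 0, best alternative gives 0.
(Remaining 58 profiles checked similarly; truth is weakly best in each.)
In every case the truthful report is at least as good as any alternative, so it is a dominant strategy.

Yes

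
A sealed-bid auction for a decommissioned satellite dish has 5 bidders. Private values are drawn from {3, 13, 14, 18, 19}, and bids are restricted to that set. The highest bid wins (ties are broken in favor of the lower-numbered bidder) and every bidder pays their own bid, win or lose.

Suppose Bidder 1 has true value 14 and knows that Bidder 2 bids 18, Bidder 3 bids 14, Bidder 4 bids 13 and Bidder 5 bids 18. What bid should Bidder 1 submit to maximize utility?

Bid 3: loses but pays 3, utility -3.
Bid 13: loses but pays 13, utility -13.
Bid 14: loses but pays 14, utility -14.
Bid 18: wins, pays 18, utility 14 - 18 = -4.
Bid 19: wins, pays 19, utility 14 - 19 = -5.
The best choice is 3 with utility -3.

3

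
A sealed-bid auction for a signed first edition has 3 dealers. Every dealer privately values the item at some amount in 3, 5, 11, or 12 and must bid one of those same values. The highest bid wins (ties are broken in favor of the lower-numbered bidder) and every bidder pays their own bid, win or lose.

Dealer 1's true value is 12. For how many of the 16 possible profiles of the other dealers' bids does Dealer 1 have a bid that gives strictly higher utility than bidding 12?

Others bid (3, 3): truth gives 0; bid 3 gives 9 > 0. Violating.
Others bid (3, 5): truth gives 0; bid 5 gives 7 > 0. Violating.
Others bid (3, 11): truth gives 0; bid 11 gives 1 > 0. Violating.
Others bid (5, 3): truth gives 0; bid 5 gives 7 > 0. Violating.
Others bid (3, 12): truth gives 0; no alternative beats it.
Others bid (5, 12): truth gives 0; no alternative beats it.
(Checking all 16 profiles: 9 have a profitable deviation, 7 do not.)

9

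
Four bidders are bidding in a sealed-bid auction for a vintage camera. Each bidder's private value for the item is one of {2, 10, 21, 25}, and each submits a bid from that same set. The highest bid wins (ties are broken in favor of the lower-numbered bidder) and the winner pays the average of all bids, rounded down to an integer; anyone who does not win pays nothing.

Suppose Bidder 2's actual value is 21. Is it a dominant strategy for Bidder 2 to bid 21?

Consider the case where Bidder 1 bids 2, Bidder 3 bids 2 and Bidder 4 bids 2.
Truthful bid 21: wins, pays 6, utility 21 - 6 = 15.
Bid 10 instead: wins, pays 4, utility 21 - 4 = 17.
Since 17 > 15, bidding 10 is strictly better here, so truthful bidding is not dominant.

No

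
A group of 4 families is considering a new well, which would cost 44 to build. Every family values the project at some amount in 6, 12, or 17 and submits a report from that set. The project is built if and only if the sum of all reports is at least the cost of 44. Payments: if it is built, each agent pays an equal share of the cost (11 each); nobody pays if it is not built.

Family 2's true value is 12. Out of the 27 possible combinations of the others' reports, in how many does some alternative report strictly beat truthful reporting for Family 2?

Others report (6, 6, 17): truth gives 0; report 17 gives 1 > 0. Violating.
Others report (6, 12, 12): truth gives 0; report 17 gives 1 > 0. Violating.
Others report (6, 17, 6): truth gives 0; report 17 gives 1 > 0. Violating.
Others report (12, 6, 12): truth gives 0; report 17 gives 1 > 0. Violating.
Others report (6, 6, 6): truth gives 0; no alternative beats it.
Others report (6, 6, 12): truth gives 0; no alternative beats it.
(Checking all 27 profiles: 6 have a profitable deviation, 21 do not.)

6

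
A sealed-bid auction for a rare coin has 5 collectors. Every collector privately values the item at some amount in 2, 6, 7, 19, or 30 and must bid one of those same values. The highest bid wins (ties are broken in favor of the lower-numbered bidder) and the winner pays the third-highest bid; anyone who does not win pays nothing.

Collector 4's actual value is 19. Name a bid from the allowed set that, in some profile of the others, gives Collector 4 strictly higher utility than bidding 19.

Suppose Collector 1 bids 2, Collector 2 bids 2, Collector 3 bids 2 and Collector 5 bids 30.
Bid 19: loses, pays 0, utility 0.
Bid 30: wins, pays 2, utility 19 - 2 = 17.
So bidding 30 beats truth here (17 > 0).

30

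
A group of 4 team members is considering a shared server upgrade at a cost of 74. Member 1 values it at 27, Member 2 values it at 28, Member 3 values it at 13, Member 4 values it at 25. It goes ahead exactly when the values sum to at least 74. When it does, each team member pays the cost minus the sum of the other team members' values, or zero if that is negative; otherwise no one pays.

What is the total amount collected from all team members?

23

Total value 93 ≥ cost 74, so it is built.
Member 1: others sum to 66; max(0, 74 - 66) = 8.
Member 2: others sum to 65; max(0, 74 - 65) = 9.
Member 3: others sum to 80; max(0, 74 - 80) = 0.
Member 4: others sum to 68; max(0, 74 - 68) = 6.
Total collected = 8 + 9 + 0 + 6 = 23.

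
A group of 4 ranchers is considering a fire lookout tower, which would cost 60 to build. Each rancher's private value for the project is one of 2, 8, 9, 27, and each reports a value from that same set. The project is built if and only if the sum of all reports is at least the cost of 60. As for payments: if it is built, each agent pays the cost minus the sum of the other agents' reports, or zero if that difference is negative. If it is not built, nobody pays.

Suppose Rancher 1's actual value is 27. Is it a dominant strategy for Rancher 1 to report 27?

Yes

Check each profile of the others' reports and compare truth against every alternative report.
Others report (9, 9, 27): truth gives 12, best alternative gives 0.
Others report (9, 27, 9): truth gives 12, best alternative gives 0.
Others report (27, 9, 9): truth gives 12, best alternative gives 0.
Others report (8, 9, 27): truth gives 11, best alternative gives 0.
Others report (8, 27, 9): truth gives 11, best alternative gives 0.
Others report (9, 8, 27): truth gives 11, best alternative gives 0.
(Remaining 58 profiles checked similarly; truth is weakly best in each.)
In every case the truthful report is at least as good as any alternative, so it is a dominant strategy.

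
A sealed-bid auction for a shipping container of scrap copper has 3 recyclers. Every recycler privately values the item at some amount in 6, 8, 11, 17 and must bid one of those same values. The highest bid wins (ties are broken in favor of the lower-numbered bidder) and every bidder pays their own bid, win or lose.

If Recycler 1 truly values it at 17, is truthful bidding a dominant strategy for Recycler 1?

Consider the case where Recycler 2 bids 6 and Recycler 3 bids 6.
Truthful bid 17: wins, pays 17, utility 17 - 17 = 0.
Bid 6 instead: wins, pays 6, utility 17 - 6 = 11.
Since 11 > 0, bidding 6 is strictly better here, so truthful bidding is not dominant.

No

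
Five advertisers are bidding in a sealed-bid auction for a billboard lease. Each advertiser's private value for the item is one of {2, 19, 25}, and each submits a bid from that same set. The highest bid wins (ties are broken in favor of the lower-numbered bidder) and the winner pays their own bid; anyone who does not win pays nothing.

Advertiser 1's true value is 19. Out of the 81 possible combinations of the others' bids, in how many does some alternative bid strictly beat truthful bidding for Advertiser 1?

1

Others bid (2, 2, 2, 2): truth gives 0; bid 2 gives 17 > 0. Violating.
Others bid (2, 2, 2, 19): truth gives 0; no alternative beats it.
Others bid (2, 2, 2, 25): truth gives 0; no alternative beats it.
(Checking all 81 profiles: 1 has a profitable deviation, 80 do not.)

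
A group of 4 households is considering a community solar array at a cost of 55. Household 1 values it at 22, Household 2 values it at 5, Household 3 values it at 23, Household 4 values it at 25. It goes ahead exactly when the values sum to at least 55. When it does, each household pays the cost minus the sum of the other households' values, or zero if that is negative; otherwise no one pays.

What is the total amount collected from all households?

10

Total value 75 ≥ cost 55, so it is built.
Household 1: others sum to 53; max(0, 55 - 53) = 2.
Household 2: others sum to 70; max(0, 55 - 70) = 0.
Household 3: others sum to 52; max(0, 55 - 52) = 3.
Household 4: others sum to 50; max(0, 55 - 50) = 5.
Total collected = 2 + 0 + 3 + 5 = 10.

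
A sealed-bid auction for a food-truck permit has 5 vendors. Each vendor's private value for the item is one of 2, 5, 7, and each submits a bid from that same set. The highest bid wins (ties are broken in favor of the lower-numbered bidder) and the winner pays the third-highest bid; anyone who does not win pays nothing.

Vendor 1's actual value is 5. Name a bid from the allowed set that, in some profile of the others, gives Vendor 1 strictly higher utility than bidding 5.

7

Suppose Vendor 2 bids 2, Vendor 3 bids 2, Vendor 4 bids 2 and Vendor 5 bids 7.
Bid 5: loses, pays 0, utility 0.
Bid 7: wins, pays 2, utility 5 - 2 = 3.
So bidding 7 beats truth here (3 > 0).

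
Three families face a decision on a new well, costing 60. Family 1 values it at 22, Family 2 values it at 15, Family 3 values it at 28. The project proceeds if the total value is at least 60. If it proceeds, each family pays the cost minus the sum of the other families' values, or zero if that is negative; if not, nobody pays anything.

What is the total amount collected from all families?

50

Total value 65 ≥ cost 60, so it is built.
Family 1: others sum to 43; max(0, 60 - 43) = 17.
Family 2: others sum to 50; max(0, 60 - 50) = 10.
Family 3: others sum to 37; max(0, 60 - 37) = 23.
Total collected = 17 + 10 + 23 = 50.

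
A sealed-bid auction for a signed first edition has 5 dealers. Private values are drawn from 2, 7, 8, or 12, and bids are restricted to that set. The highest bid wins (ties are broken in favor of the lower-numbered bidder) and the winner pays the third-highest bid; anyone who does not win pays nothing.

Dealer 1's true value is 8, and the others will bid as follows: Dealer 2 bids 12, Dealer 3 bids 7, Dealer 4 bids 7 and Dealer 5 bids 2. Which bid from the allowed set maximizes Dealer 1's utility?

12

Bid 2: loses, pays 0, utility 0.
Bid 7: loses, pays 0, utility 0.
Bid 8: loses, pays 0, utility 0.
Bid 12: wins, pays 7, utility 8 - 7 = 1.
The best choice is 12 with utility 1.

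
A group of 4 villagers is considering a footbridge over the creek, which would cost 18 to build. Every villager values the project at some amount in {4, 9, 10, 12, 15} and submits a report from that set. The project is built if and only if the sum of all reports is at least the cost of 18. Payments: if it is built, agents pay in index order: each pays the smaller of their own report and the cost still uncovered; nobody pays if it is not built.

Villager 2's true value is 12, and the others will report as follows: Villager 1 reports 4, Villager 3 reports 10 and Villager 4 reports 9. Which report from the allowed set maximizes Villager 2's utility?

4

Report 4: project built, pays 4, utility 12 - 4 = 8.
Report 9: project built, pays 9, utility 12 - 9 = 3.
Report 10: project built, pays 10, utility 12 - 10 = 2.
Report 12: project built, pays 12, utility 12 - 12 = 0.
Report 15: project built, pays 14, utility 12 - 14 = -2.
The best choice is 4 with utility 8.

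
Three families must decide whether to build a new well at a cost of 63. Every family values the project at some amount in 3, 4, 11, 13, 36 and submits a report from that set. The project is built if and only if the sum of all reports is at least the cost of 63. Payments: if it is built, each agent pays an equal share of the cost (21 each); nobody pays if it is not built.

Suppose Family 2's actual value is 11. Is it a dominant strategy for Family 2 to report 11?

Yes

Check each profile of the others' reports and compare truth against every alternative report.
Others report (36, 36): truth gives -10, best alternative gives -10.
Others report (3, 3): truth gives 0, best alternative gives 0.
Others report (3, 4): truth gives 0, best alternative gives 0.
Others report (3, 11): truth gives 0, best alternative gives 0.
Others report (3, 13): truth gives 0, best alternative gives 0.
Others report (3, 36): truth gives 0, best alternative gives 0.
(Remaining 19 profiles checked similarly; truth is weakly best in each.)
In every case the truthful report is at least as good as any alternative, so it is a dominant strategy.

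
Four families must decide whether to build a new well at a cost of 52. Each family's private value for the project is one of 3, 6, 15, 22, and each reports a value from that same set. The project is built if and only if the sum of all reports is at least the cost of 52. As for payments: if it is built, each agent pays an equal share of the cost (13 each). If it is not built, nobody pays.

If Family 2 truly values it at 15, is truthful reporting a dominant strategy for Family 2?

Consider the case where Family 1 reports 3, Family 3 reports 6 and Family 4 reports 22.
Truthful report 15: project not built, utility 0.
Report 22 instead: project built, pays 13, utility 15 - 13 = 2.
Since 2 > 0, reporting 22 is strictly better here, so truthful reporting is not dominant.

No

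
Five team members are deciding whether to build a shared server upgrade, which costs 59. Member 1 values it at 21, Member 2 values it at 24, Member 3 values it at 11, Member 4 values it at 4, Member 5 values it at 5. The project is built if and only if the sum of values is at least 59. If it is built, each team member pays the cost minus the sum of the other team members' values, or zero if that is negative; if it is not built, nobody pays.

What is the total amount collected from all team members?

Total value 65 ≥ cost 59, so it is built.
Member 1: others sum to 44; max(0, 59 - 44) = 15.
Member 2: others sum to 41; max(0, 59 - 41) = 18.
Member 3: others sum to 54; max(0, 59 - 54) = 5.
Member 4: others sum to 61; max(0, 59 - 61) = 0.
Member 5: others sum to 60; max(0, 59 - 60) = 0.
Total collected = 15 + 18 + 5 + 0 + 0 = 38.

38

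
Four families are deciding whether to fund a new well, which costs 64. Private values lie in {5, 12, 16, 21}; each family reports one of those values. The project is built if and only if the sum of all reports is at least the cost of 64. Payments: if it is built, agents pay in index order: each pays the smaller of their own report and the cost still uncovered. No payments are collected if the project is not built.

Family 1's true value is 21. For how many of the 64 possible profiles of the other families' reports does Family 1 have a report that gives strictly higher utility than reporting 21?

Others report (12, 16, 21): truth gives 0; report 16 gives 5 > 0. Violating.
Others report (12, 21, 16): truth gives 0; report 16 gives 5 > 0. Violating.
Others report (12, 21, 21): truth gives 0; report 12 gives 9 > 0. Violating.
Others report (16, 12, 21): truth gives 0; report 16 gives 5 > 0. Violating.
Others report (5, 5, 5): truth gives 0; no alternative beats it.
Others report (5, 5, 12): truth gives 0; no alternative beats it.
(Checking all 64 profiles: 17 have a profitable deviation, 47 do not.)

17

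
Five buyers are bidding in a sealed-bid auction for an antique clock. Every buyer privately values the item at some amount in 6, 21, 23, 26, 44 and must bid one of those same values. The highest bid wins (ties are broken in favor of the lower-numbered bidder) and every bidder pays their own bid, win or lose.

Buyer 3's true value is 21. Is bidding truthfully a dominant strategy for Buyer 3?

Consider the case where Buyer 1 bids 6, Buyer 2 bids 6, Buyer 4 bids 6 and Buyer 5 bids 23.
Truthful bid 21: loses but pays 21, utility -21.
Bid 6 instead: loses but pays 6, utility -6.
Since -6 > -21, bidding 6 is strictly better here, so truthful bidding is not dominant.

No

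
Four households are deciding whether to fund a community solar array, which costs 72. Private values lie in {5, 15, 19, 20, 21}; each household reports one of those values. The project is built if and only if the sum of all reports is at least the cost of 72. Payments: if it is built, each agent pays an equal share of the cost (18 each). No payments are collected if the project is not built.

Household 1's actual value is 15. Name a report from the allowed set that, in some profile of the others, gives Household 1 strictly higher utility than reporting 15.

Suppose Household 2 reports 15, Household 3 reports 21 and Household 4 reports 21.
Report 15: project built, pays 18, utility 15 - 18 = -3.
Report 5: project not built, utility 0.
So reporting 5 beats truth here (0 > -3).

5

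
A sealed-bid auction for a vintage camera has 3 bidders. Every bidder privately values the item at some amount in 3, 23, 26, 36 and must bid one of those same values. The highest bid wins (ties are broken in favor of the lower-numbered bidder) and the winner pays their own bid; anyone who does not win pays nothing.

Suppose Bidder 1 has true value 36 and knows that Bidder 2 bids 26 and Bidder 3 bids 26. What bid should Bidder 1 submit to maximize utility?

26

Bid 3: loses, pays 0, utility 0.
Bid 23: loses, pays 0, utility 0.
Bid 26: wins, pays 26, utility 36 - 26 = 10.
Bid 36: wins, pays 36, utility 36 - 36 = 0.
The best choice is 26 with utility 10.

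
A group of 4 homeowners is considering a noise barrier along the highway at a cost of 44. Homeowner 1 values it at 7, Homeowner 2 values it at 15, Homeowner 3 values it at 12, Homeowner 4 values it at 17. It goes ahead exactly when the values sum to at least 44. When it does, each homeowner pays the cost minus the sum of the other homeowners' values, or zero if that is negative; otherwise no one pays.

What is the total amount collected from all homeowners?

Total value 51 ≥ cost 44, so it is built.
Homeowner 1: others sum to 44; max(0, 44 - 44) = 0.
Homeowner 2: others sum to 36; max(0, 44 - 36) = 8.
Homeowner 3: others sum to 39; max(0, 44 - 39) = 5.
Homeowner 4: others sum to 34; max(0, 44 - 34) = 10.
Total collected = 0 + 8 + 5 + 10 = 23.

23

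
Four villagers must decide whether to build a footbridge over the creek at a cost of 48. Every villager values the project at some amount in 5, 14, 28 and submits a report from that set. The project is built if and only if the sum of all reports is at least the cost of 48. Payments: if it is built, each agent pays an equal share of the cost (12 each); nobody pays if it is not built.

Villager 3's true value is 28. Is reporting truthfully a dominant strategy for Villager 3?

Yes

Check each profile of the others' reports and compare truth against every alternative report.
Others report (5, 5, 14): truth gives 16, best alternative gives 0.
Others report (5, 14, 5): truth gives 16, best alternative gives 0.
Others report (5, 14, 14): truth gives 16, best alternative gives 0.
Others report (14, 5, 5): truth gives 16, best alternative gives 0.
Others report (14, 5, 14): truth gives 16, best alternative gives 0.
Others report (14, 14, 5): truth gives 16, best alternative gives 0.
(Remaining 21 profiles checked similarly; truth is weakly best in each.)
In every case the truthful report is at least as good as any alternative, so it is a dominant strategy.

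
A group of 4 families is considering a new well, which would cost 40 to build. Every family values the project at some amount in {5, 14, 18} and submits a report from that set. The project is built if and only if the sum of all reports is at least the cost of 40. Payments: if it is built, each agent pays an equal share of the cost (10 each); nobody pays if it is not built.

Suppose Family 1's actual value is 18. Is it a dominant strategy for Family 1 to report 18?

Check each profile of the others' reports and compare truth against every alternative report.
Others report (5, 5, 14): truth gives 8, best alternative gives 0.
Others report (5, 14, 5): truth gives 8, best alternative gives 0.
Others report (14, 5, 5): truth gives 8, best alternative gives 0.
Others report (5, 5, 18): truth gives 8, best alternative gives 8.
Others report (5, 14, 14): truth gives 8, best alternative gives 8.
Others report (5, 14, 18): truth gives 8, best alternative gives 8.
(Remaining 21 profiles checked similarly; truth is weakly best in each.)
In every case the truthful report is at least as good as any alternative, so it is a dominant strategy.

Yes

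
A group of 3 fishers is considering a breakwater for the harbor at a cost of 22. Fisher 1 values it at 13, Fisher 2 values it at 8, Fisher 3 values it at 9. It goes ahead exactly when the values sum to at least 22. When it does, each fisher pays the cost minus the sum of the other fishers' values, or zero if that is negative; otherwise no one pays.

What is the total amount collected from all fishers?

6

Total value 30 ≥ cost 22, so it is built.
Fisher 1: others sum to 17; max(0, 22 - 17) = 5.
Fisher 2: others sum to 22; max(0, 22 - 22) = 0.
Fisher 3: others sum to 21; max(0, 22 - 21) = 1.
Total collected = 5 + 0 + 1 = 6.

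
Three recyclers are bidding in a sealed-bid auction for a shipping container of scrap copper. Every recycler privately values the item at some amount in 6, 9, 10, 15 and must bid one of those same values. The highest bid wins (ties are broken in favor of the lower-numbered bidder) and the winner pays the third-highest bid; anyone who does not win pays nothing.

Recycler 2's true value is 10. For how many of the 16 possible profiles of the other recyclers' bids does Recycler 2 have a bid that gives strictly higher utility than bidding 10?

4

Others bid (6, 15): truth gives 0; bid 15 gives 4 > 0. Violating.
Others bid (9, 15): truth gives 0; bid 15 gives 1 > 0. Violating.
Others bid (10, 6): truth gives 0; bid 15 gives 4 > 0. Violating.
Others bid (10, 9): truth gives 0; bid 15 gives 1 > 0. Violating.
Others bid (6, 6): truth gives 4; no alternative beats it.
Others bid (6, 9): truth gives 4; no alternative beats it.
(Checking all 16 profiles: 4 have a profitable deviation, 12 do not.)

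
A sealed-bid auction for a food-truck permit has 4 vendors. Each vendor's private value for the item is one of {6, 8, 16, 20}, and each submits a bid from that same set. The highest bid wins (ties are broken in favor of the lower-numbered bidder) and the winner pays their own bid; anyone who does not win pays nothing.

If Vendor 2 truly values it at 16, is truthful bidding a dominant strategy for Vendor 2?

No

Consider the case where Vendor 1 bids 6, Vendor 3 bids 6 and Vendor 4 bids 6.
Truthful bid 16: wins, pays 16, utility 16 - 16 = 0.
Bid 8 instead: wins, pays 8, utility 16 - 8 = 8.
Since 8 > 0, bidding 8 is strictly better here, so truthful bidding is not dominant.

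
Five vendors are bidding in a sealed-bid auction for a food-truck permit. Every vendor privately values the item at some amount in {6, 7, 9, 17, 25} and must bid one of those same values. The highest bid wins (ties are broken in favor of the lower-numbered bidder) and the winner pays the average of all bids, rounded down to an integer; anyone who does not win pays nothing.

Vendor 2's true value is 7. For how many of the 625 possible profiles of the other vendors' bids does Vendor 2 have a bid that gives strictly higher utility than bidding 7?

Others bid (7, 6, 6, 6): truth gives 0; bid 9 gives 1 > 0. Violating.
Others bid (6, 6, 6, 6): truth gives 1; no alternative beats it.
Others bid (6, 6, 6, 7): truth gives 1; no alternative beats it.
(Checking all 625 profiles: 1 has a profitable deviation, 624 do not.)

1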